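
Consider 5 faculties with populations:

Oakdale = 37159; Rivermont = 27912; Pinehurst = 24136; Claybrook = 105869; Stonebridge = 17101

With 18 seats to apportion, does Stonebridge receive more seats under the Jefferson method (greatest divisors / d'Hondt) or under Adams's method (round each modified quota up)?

Jefferson: Oakdale 3, Rivermont 2, Pinehurst 2, Claybrook 10, Stonebridge 1.
Adams: Oakdale 3, Rivermont 3, Pinehurst 2, Claybrook 8, Stonebridge 2.
Stonebridge gets 1 under Jefferson and 2 under Adams.

Adams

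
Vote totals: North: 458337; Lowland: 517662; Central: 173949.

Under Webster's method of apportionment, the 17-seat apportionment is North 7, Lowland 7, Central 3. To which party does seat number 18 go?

Lowland

Priority for the next seat is population ÷ (current seats + 0.5).
Priorities: North 61111.600, Lowland 69021.600, Central 49699.714.
Highest priority: Lowland.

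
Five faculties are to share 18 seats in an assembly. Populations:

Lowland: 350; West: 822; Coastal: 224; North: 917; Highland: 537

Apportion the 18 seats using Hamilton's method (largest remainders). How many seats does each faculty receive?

Lowland=2, West=5, Coastal=2, North=6, Highland=3

Standard divisor: 2850 ÷ 18 ≈ 158.333.
Standard quotas: Lowland 2.211, West 5.192, Coastal 1.415, North 5.792, Highland 3.392.
Lower quotas: Lowland 2, West 5, Coastal 1, North 5, Highland 3 (sum 16, leaving 2 seats).
Remainders in descending order: North 0.792, Coastal 0.415, Highland 0.392, Lowland 0.211, West 0.192.
The surplus seats go to North, Coastal.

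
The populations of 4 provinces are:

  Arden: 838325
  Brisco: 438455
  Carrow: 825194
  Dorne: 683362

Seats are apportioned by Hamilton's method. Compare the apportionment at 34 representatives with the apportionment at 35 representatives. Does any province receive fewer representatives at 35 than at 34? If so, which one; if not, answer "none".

At 34 seats: Arden 10, Brisco 6, Carrow 10, Dorne 8.
At 35 seats: Arden 11, Brisco 5, Carrow 10, Dorne 9.
Brisco drops from 6 to 5.

Brisco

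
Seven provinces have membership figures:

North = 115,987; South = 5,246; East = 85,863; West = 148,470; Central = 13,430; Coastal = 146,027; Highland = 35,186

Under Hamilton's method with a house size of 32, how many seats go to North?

Standard divisor: 550209 ÷ 32 ≈ 17194.031.
Standard quotas: North 6.7458, South 0.3051, East 4.9938, West 8.6350, Central 0.7811, Coastal 8.4929, Highland 2.0464.
Lower quotas: North 6, South 0, East 4, West 8, Central 0, Coastal 8, Highland 2 (sum 28, leaving 4 seats).
Remainders in descending order: East 0.9938, Central 0.7811, North 0.7458, West 0.6350, Coastal 0.4929, South 0.3051, Highland 0.0464.
The surplus seats go to East, Central, North, West.
North receives 7.

7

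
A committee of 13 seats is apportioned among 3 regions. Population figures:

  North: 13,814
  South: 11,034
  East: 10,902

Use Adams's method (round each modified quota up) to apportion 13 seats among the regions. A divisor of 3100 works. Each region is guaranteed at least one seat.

North: 5, South: 4, East: 4

With modified divisor 3100: modified quotas North 4.456, South 3.559, East 3.517.
Rounding up: North 5, South 4, East 4 (total 13).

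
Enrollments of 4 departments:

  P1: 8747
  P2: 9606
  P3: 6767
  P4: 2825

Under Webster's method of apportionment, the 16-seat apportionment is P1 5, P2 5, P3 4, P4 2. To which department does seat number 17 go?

Priority for the next seat is population ÷ (current seats + 0.5).
Priorities: P1 1590.364, P2 1746.545, P3 1503.778, P4 1130.000.
Highest priority: P2.

P2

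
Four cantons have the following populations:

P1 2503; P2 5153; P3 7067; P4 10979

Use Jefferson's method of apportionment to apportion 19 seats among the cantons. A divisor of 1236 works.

P1=2; P2=4; P3=5; P4=8

With modified divisor 1236: modified quotas P1 2.025, P2 4.169, P3 5.718, P4 8.883.
Rounding down: P1 2, P2 4, P3 5, P4 8 (total 19).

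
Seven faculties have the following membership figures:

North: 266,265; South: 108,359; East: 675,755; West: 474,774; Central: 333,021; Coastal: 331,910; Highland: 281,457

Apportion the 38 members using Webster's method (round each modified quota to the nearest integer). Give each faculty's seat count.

North: 4; South: 2; East: 11; West: 7; Central: 5; Coastal: 5; Highland: 4

Standard divisor 2471541/38 ≈ 65040.553; standard quotas: North 4.094, South 1.666, East 10.390, West 7.300, Central 5.120, Coastal 5.103, Highland 4.327.
Rounding to the nearest integer gives 4, 2, 10, 7, 5, 5, 4 = 37 seats, so the divisor must be adjusted.
With modified divisor 63800: modified quotas North 4.173, South 1.698, East 10.592, West 7.442, Central 5.220, Coastal 5.202, Highland 4.412.
Rounding to the nearest integer: North 4, South 2, East 11, West 7, Central 5, Coastal 5, Highland 4 (total 38).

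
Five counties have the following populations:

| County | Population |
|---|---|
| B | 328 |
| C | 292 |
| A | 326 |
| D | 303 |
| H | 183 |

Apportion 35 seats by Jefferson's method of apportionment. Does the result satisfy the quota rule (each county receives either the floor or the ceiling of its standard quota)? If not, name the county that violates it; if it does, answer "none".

none

Standard quotas: B 8.017, C 7.137, A 7.968, D 7.406, H 4.473.
Jefferson allocation: B 8, C 7, A 8, D 8, H 4.
Every allocation lies between the lower and upper quota.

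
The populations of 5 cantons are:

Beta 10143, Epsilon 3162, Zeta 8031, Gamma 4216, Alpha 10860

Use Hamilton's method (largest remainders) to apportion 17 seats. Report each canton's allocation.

Total 36412; standard divisor 36412/17 ≈ 2141.882.
Standard quotas: Beta 4.7356, Epsilon 1.4763, Zeta 3.7495, Gamma 1.9684, Alpha 5.0703.
Lower quotas: Beta 4, Epsilon 1, Zeta 3, Gamma 1, Alpha 5 (sum 14, leaving 3 seats).
Remainders in descending order: Gamma 0.9684, Zeta 0.7495, Beta 0.7356, Epsilon 0.4763, Alpha 0.0703.
The surplus seats go to Gamma, Zeta, Beta.

Beta: 5; Epsilon: 1; Zeta: 4; Gamma: 2; Alpha: 5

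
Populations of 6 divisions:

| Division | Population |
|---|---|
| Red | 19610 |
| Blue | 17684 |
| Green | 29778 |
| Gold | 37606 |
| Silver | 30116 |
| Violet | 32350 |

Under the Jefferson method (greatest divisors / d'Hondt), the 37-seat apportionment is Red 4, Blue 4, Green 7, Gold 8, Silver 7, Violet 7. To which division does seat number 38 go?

Priority for the next seat is population ÷ (current seats + 1).
Priorities: Red 3922.000, Blue 3536.800, Green 3722.250, Gold 4178.444, Silver 3764.500, Violet 4043.750.
Highest priority: Gold.

Gold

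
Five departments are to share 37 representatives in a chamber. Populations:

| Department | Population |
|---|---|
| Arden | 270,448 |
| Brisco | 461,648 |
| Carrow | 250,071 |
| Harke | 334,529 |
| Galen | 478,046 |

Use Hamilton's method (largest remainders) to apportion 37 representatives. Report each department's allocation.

Total 1794742; standard divisor 1794742/37 ≈ 48506.541.
Standard quotas: Arden 5.5755, Brisco 9.5172, Carrow 5.1554, Harke 6.8966, Galen 9.8553.
Lower quotas: Arden 5, Brisco 9, Carrow 5, Harke 6, Galen 9 (sum 34, leaving 3 seats).
Remainders in descending order: Harke 0.8966, Galen 0.8553, Arden 0.5755, Brisco 0.5172, Carrow 0.1554.
Largest remainders: Harke, Galen, Arden receive the extra seats.

Arden 6, Brisco 9, Carrow 5, Harke 7, Galen 10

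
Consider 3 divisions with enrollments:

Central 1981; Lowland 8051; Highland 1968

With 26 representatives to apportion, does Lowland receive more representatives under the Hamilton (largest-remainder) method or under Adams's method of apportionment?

Hamilton

Hamilton: Central 4, Lowland 18, Highland 4.
Adams: Central 5, Lowland 17, Highland 4.
Lowland gets 18 under Hamilton and 17 under Adams.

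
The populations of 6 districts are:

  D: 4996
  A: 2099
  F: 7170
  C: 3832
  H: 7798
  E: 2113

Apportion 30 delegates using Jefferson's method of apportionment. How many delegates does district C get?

4

Standard divisor 28008/30 ≈ 933.6; standard quotas: D 5.351, A 2.248, F 7.680, C 4.105, H 8.353, E 2.263.
Rounding down gives 5, 2, 7, 4, 8, 2 = 28 seats, so the divisor must be adjusted.
With modified divisor 850: modified quotas D 5.878, A 2.469, F 8.435, C 4.508, H 9.174, E 2.486.
Rounding down: D 5, A 2, F 8, C 4, H 9, E 2 (total 30).
C receives 4.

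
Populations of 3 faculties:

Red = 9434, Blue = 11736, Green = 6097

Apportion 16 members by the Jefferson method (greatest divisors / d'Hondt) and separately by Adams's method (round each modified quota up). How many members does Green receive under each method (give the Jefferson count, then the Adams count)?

3 and 4

Jefferson: Red 6, Blue 7, Green 3.
Adams: Red 5, Blue 7, Green 4.
Green gets 3 under Jefferson and 4 under Adams.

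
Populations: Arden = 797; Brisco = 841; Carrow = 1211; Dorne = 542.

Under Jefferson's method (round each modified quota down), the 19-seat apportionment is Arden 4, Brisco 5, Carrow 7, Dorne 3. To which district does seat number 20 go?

Arden

Priority for the next seat is population ÷ (current seats + 1).
Priorities: Arden 159.400, Brisco 140.167, Carrow 151.375, Dorne 135.500.
Highest priority: Arden.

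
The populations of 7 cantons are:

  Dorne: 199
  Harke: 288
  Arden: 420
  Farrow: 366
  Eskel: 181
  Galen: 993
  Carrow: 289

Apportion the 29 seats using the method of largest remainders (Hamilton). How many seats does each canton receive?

Dorne 2, Harke 3, Arden 4, Farrow 4, Eskel 2, Galen 11, Carrow 3

The standard divisor is 2736/29 ≈ 94.345.
Standard quotas: Dorne 2.109, Harke 3.053, Arden 4.452, Farrow 3.879, Eskel 1.918, Galen 10.525, Carrow 3.063.
Lower quotas: Dorne 2, Harke 3, Arden 4, Farrow 3, Eskel 1, Galen 10, Carrow 3 (sum 26, leaving 3 seats).
Remainders in descending order: Eskel 0.918, Farrow 0.879, Galen 0.525, Arden 0.452, Dorne 0.109, Carrow 0.063, Harke 0.053.
Largest remainders: Eskel, Farrow, Galen receive the extra seats.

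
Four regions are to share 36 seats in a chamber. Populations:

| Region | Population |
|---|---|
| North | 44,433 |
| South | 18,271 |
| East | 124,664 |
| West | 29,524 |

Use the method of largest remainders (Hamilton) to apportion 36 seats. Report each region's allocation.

North 7, South 3, East 21, West 5

Total 216892; standard divisor 216892/36 ≈ 6024.778.
Standard quotas: North 7.3750, South 3.0326, East 20.6919, West 4.9004.
Lower quotas: North 7, South 3, East 20, West 4 (sum 34, leaving 2 seats).
Remainders in descending order: West 0.9004, East 0.6919, North 0.3750, South 0.0326.
Largest remainders: West, East receive the extra seats.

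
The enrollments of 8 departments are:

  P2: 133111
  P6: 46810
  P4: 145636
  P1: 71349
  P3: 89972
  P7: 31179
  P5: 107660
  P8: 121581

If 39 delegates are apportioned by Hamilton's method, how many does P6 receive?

Total 747298; standard divisor 747298/39 ≈ 19161.487.
Standard quotas: P2 6.9468, P6 2.4429, P4 7.6005, P1 3.7236, P3 4.6955, P7 1.6272, P5 5.6186, P8 6.3451.
Lower quotas: P2 6, P6 2, P4 7, P1 3, P3 4, P7 1, P5 5, P8 6 (sum 34, leaving 5 seats).
Remainders in descending order: P2 0.9468, P1 0.7236, P3 0.6955, P7 0.6272, P5 0.6186, P4 0.6005, P6 0.4429, P8 0.3451.
The surplus seats go to P2, P1, P3, P7, P5.
P6 receives 2.

2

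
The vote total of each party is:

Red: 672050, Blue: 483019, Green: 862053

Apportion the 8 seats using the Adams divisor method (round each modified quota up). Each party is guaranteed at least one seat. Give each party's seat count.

Standard divisor 2017122/8 ≈ 252140.25; standard quotas: Red 2.665, Blue 1.916, Green 3.419.
Rounding up gives 3, 2, 4 = 9 seats, so the divisor must be adjusted.
With modified divisor 311700: modified quotas Red 2.156, Blue 1.550, Green 2.766.
Rounding up: Red 3, Blue 2, Green 3 (total 8).

Red: 3, Blue: 2, Green: 3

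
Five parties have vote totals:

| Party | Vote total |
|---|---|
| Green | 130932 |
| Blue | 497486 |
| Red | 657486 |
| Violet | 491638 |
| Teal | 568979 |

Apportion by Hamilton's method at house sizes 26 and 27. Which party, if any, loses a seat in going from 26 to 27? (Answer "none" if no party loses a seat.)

At 26 seats: Green 2, Blue 6, Red 7, Violet 5, Teal 6.
At 27 seats: Green 1, Blue 6, Red 8, Violet 6, Teal 6.
Green drops from 2 to 1.

Green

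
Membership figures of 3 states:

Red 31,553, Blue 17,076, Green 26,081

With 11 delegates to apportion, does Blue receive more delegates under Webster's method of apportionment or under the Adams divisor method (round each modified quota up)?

Adams

Webster: Red 5, Blue 2, Green 4.
Adams: Red 4, Blue 3, Green 4.
Blue gets 2 under Webster and 3 under Adams.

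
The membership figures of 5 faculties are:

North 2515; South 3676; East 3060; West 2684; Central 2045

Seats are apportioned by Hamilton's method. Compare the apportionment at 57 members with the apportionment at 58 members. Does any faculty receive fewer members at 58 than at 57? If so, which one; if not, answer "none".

none

At 57 seats: North 10, South 15, East 13, West 11, Central 8.
At 58 seats: North 10, South 15, East 13, West 11, Central 9.
No faculty's allocation decreased.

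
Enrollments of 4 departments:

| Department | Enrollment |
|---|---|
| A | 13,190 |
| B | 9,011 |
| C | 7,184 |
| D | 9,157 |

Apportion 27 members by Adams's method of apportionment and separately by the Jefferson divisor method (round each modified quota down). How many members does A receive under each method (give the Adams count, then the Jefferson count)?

9 and 10

Adams: A 9, B 6, C 5, D 7.
Jefferson: A 10, B 6, C 5, D 6.
A gets 9 under Adams and 10 under Jefferson.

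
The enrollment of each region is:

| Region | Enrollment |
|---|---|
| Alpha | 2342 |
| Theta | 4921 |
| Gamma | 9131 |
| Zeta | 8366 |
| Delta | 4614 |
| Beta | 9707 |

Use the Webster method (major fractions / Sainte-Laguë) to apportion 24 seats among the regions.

Alpha: 1, Theta: 3, Gamma: 6, Zeta: 5, Delta: 3, Beta: 6

Standard divisor 39081/24 ≈ 1628.375; standard quotas: Alpha 1.438, Theta 3.022, Gamma 5.607, Zeta 5.138, Delta 2.833, Beta 5.961.
Rounding to the nearest integer gives Alpha 1, Theta 3, Gamma 6, Zeta 5, Delta 3, Beta 6 — total 24, matching the house size, so no adjustment is needed.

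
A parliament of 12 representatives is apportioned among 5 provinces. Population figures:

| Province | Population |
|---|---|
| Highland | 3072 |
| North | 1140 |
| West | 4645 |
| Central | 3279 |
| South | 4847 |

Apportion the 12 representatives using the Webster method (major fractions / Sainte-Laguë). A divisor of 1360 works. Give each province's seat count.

Highland 2, North 1, West 3, Central 2, South 4

With modified divisor 1360: modified quotas Highland 2.259, North 0.838, West 3.415, Central 2.411, South 3.564.
Rounding to the nearest integer: Highland 2, North 1, West 3, Central 2, South 4 (total 12).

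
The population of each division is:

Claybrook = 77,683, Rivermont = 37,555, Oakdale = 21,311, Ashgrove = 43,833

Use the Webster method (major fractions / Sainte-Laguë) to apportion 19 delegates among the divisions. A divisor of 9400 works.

With modified divisor 9400: modified quotas Claybrook 8.264, Rivermont 3.995, Oakdale 2.267, Ashgrove 4.663.
Rounding to the nearest integer: Claybrook 8, Rivermont 4, Oakdale 2, Ashgrove 5 (total 19).

Claybrook 8, Rivermont 4, Oakdale 2, Ashgrove 5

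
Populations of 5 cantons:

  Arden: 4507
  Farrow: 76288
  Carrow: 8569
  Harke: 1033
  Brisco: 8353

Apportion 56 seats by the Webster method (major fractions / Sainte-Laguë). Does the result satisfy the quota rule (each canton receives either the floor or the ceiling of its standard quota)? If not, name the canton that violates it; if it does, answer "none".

Standard quotas: Arden 2.556, Farrow 43.262, Carrow 4.859, Harke 0.586, Brisco 4.737.
Webster allocation: Arden 3, Farrow 42, Carrow 5, Harke 1, Brisco 5.
Farrow has quota 43.262 (lower 43, upper 44) but receives 42 — outside the quota interval.

Farrow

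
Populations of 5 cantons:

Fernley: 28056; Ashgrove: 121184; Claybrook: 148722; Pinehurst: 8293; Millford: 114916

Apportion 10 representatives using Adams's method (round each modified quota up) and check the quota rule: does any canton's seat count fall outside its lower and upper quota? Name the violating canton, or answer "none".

none

Standard quotas: Fernley 0.666, Ashgrove 2.877, Claybrook 3.531, Pinehurst 0.197, Millford 2.728.
Adams allocation: Fernley 1, Ashgrove 3, Claybrook 3, Pinehurst 1, Millford 2.
Every allocation lies between the lower and upper quota.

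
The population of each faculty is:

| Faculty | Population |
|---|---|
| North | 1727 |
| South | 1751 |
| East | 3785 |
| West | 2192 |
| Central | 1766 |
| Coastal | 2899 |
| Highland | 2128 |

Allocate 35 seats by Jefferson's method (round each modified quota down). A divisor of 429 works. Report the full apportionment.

North=4, South=4, East=8, West=5, Central=4, Coastal=6, Highland=4

With modified divisor 429: modified quotas North 4.026, South 4.082, East 8.823, West 5.110, Central 4.117, Coastal 6.758, Highland 4.960.
Rounding down: North 4, South 4, East 8, West 5, Central 4, Coastal 6, Highland 4 (total 35).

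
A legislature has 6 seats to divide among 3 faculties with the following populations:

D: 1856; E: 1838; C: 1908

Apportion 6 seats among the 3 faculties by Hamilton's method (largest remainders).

D=2, E=2, C=2

Standard divisor: 5602 ÷ 6 ≈ 933.667.
Standard quotas: D 1.988, E 1.969, C 2.044.
Lower quotas: D 1, E 1, C 2 (sum 4, leaving 2 seats).
Remainders in descending order: D 0.988, E 0.969, C 0.044.
The surplus seats go to D, E.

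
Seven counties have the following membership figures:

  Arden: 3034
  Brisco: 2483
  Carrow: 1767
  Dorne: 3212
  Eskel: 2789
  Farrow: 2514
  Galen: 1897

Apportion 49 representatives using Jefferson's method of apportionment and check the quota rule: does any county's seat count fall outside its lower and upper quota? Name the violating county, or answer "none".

Standard quotas: Arden 8.401, Brisco 6.875, Carrow 4.893, Dorne 8.894, Eskel 7.723, Farrow 6.961, Galen 5.253.
Jefferson allocation: Arden 8, Brisco 7, Carrow 5, Dorne 9, Eskel 8, Farrow 7, Galen 5.
Every allocation lies between the lower and upper quota.

none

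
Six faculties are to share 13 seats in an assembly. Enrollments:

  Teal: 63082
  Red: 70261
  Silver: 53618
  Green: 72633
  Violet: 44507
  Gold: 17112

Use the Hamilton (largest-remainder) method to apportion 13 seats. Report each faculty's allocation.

Teal: 2; Red: 3; Silver: 2; Green: 3; Violet: 2; Gold: 1

Total 321213; standard divisor 321213/13 ≈ 24708.692.
Standard quotas: Teal 2.5530, Red 2.8436, Silver 2.1700, Green 2.9396, Violet 1.8013, Gold 0.6925.
Lower quotas: Teal 2, Red 2, Silver 2, Green 2, Violet 1, Gold 0 (sum 9, leaving 4 seats).
Remainders in descending order: Green 0.9396, Red 0.8436, Violet 0.8013, Gold 0.6925, Teal 0.5530, Silver 0.1700.
The surplus seats go to Green, Red, Violet, Gold.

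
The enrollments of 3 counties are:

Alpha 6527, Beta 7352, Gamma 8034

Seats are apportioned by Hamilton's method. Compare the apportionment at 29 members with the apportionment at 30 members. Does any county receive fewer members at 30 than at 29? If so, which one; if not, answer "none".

none

At 29 seats: Alpha 9, Beta 10, Gamma 10.
At 30 seats: Alpha 9, Beta 10, Gamma 11.
No county's allocation decreased.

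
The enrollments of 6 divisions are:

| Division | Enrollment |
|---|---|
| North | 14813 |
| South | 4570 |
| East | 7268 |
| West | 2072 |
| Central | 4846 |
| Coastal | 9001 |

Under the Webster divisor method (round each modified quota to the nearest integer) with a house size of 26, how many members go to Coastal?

6

Standard divisor 42570/26 ≈ 1637.308; standard quotas: North 9.047, South 2.791, East 4.439, West 1.265, Central 2.960, Coastal 5.497.
Rounding to the nearest integer gives 9, 3, 4, 1, 3, 5 = 25 seats, so the divisor must be adjusted.
With modified divisor 1630: modified quotas North 9.088, South 2.804, East 4.459, West 1.271, Central 2.973, Coastal 5.522.
Rounding to the nearest integer: North 9, South 3, East 4, West 1, Central 3, Coastal 6 (total 26).
Coastal receives 6.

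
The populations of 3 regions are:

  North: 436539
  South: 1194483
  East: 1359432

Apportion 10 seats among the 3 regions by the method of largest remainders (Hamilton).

Total 2990454; standard divisor 2990454/10 ≈ 299045.4.
Standard quotas: North 1.4598, South 3.9943, East 4.5459.
Lower quotas: North 1, South 3, East 4 (sum 8, leaving 2 seats).
Remainders in descending order: South 0.9943, East 0.5459, North 0.4598.
The surplus seats go to South, East.

North 1; South 4; East 5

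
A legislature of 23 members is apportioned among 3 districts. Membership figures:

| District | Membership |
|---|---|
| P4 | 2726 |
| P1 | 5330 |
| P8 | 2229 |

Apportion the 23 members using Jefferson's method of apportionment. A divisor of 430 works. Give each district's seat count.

With modified divisor 430: modified quotas P4 6.340, P1 12.395, P8 5.184.
Rounding down: P4 6, P1 12, P8 5 (total 23).

P4=6; P1=12; P8=5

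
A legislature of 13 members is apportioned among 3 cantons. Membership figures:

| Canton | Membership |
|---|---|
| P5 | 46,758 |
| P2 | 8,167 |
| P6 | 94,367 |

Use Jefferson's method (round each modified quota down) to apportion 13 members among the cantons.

P5=4; P2=0; P6=9

Standard divisor 149292/13 ≈ 11484; standard quotas: P5 4.072, P2 0.711, P6 8.217.
Rounding down gives 4, 0, 8 = 12 seats, so the divisor must be adjusted.
With modified divisor 10000: modified quotas P5 4.676, P2 0.817, P6 9.437.
Rounding down: P5 4, P2 0, P6 9 (total 13).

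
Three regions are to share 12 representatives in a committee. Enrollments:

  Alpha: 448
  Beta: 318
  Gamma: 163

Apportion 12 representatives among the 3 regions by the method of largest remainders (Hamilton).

Alpha 6, Beta 4, Gamma 2

Standard divisor: 929 ÷ 12 ≈ 77.417.
Standard quotas: Alpha 5.787, Beta 4.108, Gamma 2.105.
Lower quotas: Alpha 5, Beta 4, Gamma 2 (sum 11, leaving 1 seat).
Remainders in descending order: Alpha 0.787, Beta 0.108, Gamma 0.105.
The surplus seat goes to Alpha.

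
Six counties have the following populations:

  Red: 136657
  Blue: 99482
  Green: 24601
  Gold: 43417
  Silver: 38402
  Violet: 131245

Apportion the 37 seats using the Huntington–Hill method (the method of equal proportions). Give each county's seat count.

With divisor 12782: modified quotas Red 10.691, Blue 7.783, Green 1.925, Gold 3.397, Silver 3.004, Violet 10.268.
Geometric-mean thresholds: Red √(10·11)=10.488, Blue √(7·8)=7.483, Green √(1·2)=1.414, Gold √(3·4)=3.464, Silver √(3·4)=3.464, Violet √(10·11)=10.488.
Each quota rounded against its threshold gives Red 11, Blue 8, Green 2, Gold 3, Silver 3, Violet 10 (total 37).

Red 11, Blue 8, Green 2, Gold 3, Silver 3, Violet 10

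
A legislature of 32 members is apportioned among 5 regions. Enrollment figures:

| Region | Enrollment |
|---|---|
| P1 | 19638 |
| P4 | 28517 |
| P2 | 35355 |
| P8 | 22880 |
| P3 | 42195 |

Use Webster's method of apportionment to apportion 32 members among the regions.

Standard divisor 148585/32 ≈ 4643.281; standard quotas: P1 4.229, P4 6.142, P2 7.614, P8 4.928, P3 9.087.
Rounding to the nearest integer gives P1 4, P4 6, P2 8, P8 5, P3 9 — total 32, matching the house size, so no adjustment is needed.

P1 4, P4 6, P2 8, P8 5, P3 9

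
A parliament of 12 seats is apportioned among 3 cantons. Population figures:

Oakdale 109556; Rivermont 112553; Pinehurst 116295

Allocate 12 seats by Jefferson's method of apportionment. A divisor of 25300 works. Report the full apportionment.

With modified divisor 25300: modified quotas Oakdale 4.330, Rivermont 4.449, Pinehurst 4.597.
Rounding down: Oakdale 4, Rivermont 4, Pinehurst 4 (total 12).

Oakdale 4, Rivermont 4, Pinehurst 4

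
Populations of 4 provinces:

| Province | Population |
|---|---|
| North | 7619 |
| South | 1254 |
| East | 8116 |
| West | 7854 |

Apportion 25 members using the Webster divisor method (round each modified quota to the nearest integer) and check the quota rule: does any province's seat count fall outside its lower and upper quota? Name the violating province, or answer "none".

Standard quotas: North 7.667, South 1.262, East 8.167, West 7.904.
Webster allocation: North 8, South 1, East 8, West 8.
Every allocation lies between the lower and upper quota.

none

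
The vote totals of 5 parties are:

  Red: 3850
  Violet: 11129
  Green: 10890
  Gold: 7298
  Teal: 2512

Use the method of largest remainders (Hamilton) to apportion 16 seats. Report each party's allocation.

Standard divisor: 35679 ÷ 16 ≈ 2229.938.
Standard quotas: Red 1.7265, Violet 4.9907, Green 4.8835, Gold 3.2727, Teal 1.1265.
Lower quotas: Red 1, Violet 4, Green 4, Gold 3, Teal 1 (sum 13, leaving 3 seats).
Remainders in descending order: Violet 0.9907, Green 0.8835, Red 0.7265, Gold 0.2727, Teal 0.1265.
The surplus seats go to Violet, Green, Red.

Red=2, Violet=5, Green=5, Gold=3, Teal=1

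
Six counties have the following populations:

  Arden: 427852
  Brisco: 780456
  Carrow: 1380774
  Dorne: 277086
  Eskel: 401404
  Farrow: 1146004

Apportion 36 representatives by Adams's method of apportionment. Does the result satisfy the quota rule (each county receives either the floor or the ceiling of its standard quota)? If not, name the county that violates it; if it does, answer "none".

none

Standard quotas: Arden 3.490, Brisco 6.366, Carrow 11.262, Dorne 2.260, Eskel 3.274, Farrow 9.348.
Adams allocation: Arden 4, Brisco 6, Carrow 11, Dorne 3, Eskel 3, Farrow 9.
Every allocation lies between the lower and upper quota.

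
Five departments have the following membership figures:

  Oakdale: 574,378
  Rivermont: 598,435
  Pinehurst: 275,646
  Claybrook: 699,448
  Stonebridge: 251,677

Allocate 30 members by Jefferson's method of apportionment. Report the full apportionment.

Oakdale=7, Rivermont=8, Pinehurst=3, Claybrook=9, Stonebridge=3

Standard divisor 2399584/30 ≈ 79986.133; standard quotas: Oakdale 7.181, Rivermont 7.482, Pinehurst 3.446, Claybrook 8.745, Stonebridge 3.147.
Rounding down gives 7, 7, 3, 8, 3 = 28 seats, so the divisor must be adjusted.
With modified divisor 73300: modified quotas Oakdale 7.836, Rivermont 8.164, Pinehurst 3.761, Claybrook 9.542, Stonebridge 3.434.
Rounding down: Oakdale 7, Rivermont 8, Pinehurst 3, Claybrook 9, Stonebridge 3 (total 30).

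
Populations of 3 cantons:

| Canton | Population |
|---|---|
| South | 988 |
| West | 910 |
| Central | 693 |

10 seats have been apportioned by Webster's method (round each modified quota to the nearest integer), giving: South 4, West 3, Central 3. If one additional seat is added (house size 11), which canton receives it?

West

Priority for the next seat is population ÷ (current seats + 0.5).
Priorities: South 219.556, West 260.000, Central 198.000.
Highest priority: West.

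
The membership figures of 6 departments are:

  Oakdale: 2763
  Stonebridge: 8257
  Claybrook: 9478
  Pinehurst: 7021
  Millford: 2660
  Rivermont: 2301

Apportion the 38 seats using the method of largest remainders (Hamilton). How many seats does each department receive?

The standard divisor is 32480/38 ≈ 854.737.
Standard quotas: Oakdale 3.2326, Stonebridge 9.6603, Claybrook 11.0888, Pinehurst 8.2142, Millford 3.1121, Rivermont 2.6921.
Lower quotas: Oakdale 3, Stonebridge 9, Claybrook 11, Pinehurst 8, Millford 3, Rivermont 2 (sum 36, leaving 2 seats).
Remainders in descending order: Rivermont 0.6921, Stonebridge 0.6603, Oakdale 0.2326, Pinehurst 0.2142, Millford 0.1121, Claybrook 0.0888.
The surplus seats go to Rivermont, Stonebridge.

Oakdale 3; Stonebridge 10; Claybrook 11; Pinehurst 8; Millford 3; Rivermont 3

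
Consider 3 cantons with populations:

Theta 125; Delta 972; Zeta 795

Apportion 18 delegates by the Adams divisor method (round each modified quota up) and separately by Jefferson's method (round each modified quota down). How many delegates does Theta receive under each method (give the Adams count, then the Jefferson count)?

Adams: Theta 2, Delta 9, Zeta 7.
Jefferson: Theta 1, Delta 9, Zeta 8.
Theta gets 2 under Adams and 1 under Jefferson.

2 and 1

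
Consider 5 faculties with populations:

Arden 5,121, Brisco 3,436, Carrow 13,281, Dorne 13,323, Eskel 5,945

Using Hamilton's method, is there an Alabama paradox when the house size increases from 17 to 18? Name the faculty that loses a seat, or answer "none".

none

At 17 seats: Arden 2, Brisco 1, Carrow 6, Dorne 6, Eskel 2.
At 18 seats: Arden 2, Brisco 1, Carrow 6, Dorne 6, Eskel 3.
No faculty's allocation decreased.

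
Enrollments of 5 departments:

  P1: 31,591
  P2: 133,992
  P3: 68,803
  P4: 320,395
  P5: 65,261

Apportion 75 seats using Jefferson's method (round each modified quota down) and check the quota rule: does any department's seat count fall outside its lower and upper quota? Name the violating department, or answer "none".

P4

Standard quotas: P1 3.821, P2 16.208, P3 8.322, P4 38.755, P5 7.894.
Jefferson allocation: P1 3, P2 16, P3 8, P4 40, P5 8.
P4 has quota 38.755 (lower 38, upper 39) but receives 40 — outside the quota interval.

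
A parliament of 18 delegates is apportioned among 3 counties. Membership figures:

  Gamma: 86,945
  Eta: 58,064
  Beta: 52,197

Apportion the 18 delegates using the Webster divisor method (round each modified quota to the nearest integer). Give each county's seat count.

Gamma: 8, Eta: 5, Beta: 5

Standard divisor 197206/18 ≈ 10955.889; standard quotas: Gamma 7.936, Eta 5.300, Beta 4.764.
Rounding to the nearest integer gives Gamma 8, Eta 5, Beta 5 — total 18, matching the house size, so no adjustment is needed.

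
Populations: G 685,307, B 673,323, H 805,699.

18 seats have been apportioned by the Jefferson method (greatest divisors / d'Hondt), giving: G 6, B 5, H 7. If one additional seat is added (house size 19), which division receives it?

Priority for the next seat is population ÷ (current seats + 1).
Priorities: G 97901.000, B 112220.500, H 100712.375.
Highest priority: B.

B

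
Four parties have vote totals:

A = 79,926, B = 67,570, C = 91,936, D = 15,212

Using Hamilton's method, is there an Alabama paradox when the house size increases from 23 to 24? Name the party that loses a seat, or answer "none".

D

At 23 seats: A 7, B 6, C 8, D 2.
At 24 seats: A 8, B 6, C 9, D 1.
D drops from 2 to 1.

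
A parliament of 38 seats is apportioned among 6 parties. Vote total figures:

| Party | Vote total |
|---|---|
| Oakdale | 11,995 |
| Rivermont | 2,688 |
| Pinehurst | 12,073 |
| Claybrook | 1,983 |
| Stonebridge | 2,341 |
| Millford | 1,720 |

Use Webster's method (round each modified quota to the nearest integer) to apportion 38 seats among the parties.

Standard divisor 32800/38 ≈ 863.158; standard quotas: Oakdale 13.897, Rivermont 3.114, Pinehurst 13.987, Claybrook 2.297, Stonebridge 2.712, Millford 1.993.
Rounding to the nearest integer gives Oakdale 14, Rivermont 3, Pinehurst 14, Claybrook 2, Stonebridge 3, Millford 2 — total 38, matching the house size, so no adjustment is needed.

Oakdale 14; Rivermont 3; Pinehurst 14; Claybrook 2; Stonebridge 3; Millford 2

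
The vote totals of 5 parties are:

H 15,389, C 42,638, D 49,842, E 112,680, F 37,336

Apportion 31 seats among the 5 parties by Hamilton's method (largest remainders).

Standard divisor: 257885 ÷ 31 ≈ 8318.871.
Standard quotas: H 1.8499, C 5.1255, D 5.9914, E 13.5451, F 4.4881.
Lower quotas: H 1, C 5, D 5, E 13, F 4 (sum 28, leaving 3 seats).
Remainders in descending order: D 0.9914, H 0.8499, E 0.5451, F 0.4881, C 0.1255.
Largest remainders: D, H, E receive the extra seats.

H: 2; C: 5; D: 6; E: 14; F: 4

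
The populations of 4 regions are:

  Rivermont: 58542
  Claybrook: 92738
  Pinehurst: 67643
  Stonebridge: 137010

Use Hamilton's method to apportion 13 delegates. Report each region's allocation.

Rivermont=2; Claybrook=3; Pinehurst=3; Stonebridge=5

Total 355933; standard divisor 355933/13 ≈ 27379.462.
Standard quotas: Rivermont 2.1382, Claybrook 3.3871, Pinehurst 2.4706, Stonebridge 5.0041.
Lower quotas: Rivermont 2, Claybrook 3, Pinehurst 2, Stonebridge 5 (sum 12, leaving 1 seat).
Remainders in descending order: Pinehurst 0.4706, Claybrook 0.3871, Rivermont 0.1382, Stonebridge 0.0041.
The surplus seat goes to Pinehurst.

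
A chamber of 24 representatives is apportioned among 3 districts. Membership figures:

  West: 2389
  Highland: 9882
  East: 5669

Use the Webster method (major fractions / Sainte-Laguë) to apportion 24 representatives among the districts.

West=3, Highland=13, East=8

Standard divisor 17940/24 ≈ 747.5; standard quotas: West 3.196, Highland 13.220, East 7.584.
Rounding to the nearest integer gives West 3, Highland 13, East 8 — total 24, matching the house size, so no adjustment is needed.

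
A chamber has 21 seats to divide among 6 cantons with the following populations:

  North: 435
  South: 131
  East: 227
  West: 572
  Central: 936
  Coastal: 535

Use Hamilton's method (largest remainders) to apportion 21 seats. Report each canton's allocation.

North 3, South 1, East 2, West 4, Central 7, Coastal 4

Standard divisor: 2836 ÷ 21 ≈ 135.048.
Standard quotas: North 3.221, South 0.970, East 1.681, West 4.236, Central 6.931, Coastal 3.962.
Lower quotas: North 3, South 0, East 1, West 4, Central 6, Coastal 3 (sum 17, leaving 4 seats).
Remainders in descending order: South 0.970, Coastal 0.962, Central 0.931, East 0.681, West 0.236, North 0.221.
Largest remainders: South, Coastal, Central, East receive the extra seats.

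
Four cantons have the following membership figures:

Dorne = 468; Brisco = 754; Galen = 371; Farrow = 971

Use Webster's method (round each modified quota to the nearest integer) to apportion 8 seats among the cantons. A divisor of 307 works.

With modified divisor 307: modified quotas Dorne 1.524, Brisco 2.456, Galen 1.208, Farrow 3.163.
Rounding to the nearest integer: Dorne 2, Brisco 2, Galen 1, Farrow 3 (total 8).

Dorne: 2, Brisco: 2, Galen: 1, Farrow: 3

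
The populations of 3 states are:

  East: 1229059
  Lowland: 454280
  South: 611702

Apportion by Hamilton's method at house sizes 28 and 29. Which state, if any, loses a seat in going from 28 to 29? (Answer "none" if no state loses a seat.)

none

At 28 seats: East 15, Lowland 6, South 7.
At 29 seats: East 15, Lowland 6, South 8.
No state's allocation decreased.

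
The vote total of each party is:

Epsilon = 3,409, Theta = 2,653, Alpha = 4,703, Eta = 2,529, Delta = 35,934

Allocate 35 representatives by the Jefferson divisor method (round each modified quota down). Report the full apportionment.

Epsilon 2, Theta 2, Alpha 3, Eta 1, Delta 27

Standard divisor 49228/35 ≈ 1406.514; standard quotas: Epsilon 2.424, Theta 1.886, Alpha 3.344, Eta 1.798, Delta 25.548.
Rounding down gives 2, 1, 3, 1, 25 = 32 seats, so the divisor must be adjusted.
With modified divisor 1300: modified quotas Epsilon 2.622, Theta 2.041, Alpha 3.618, Eta 1.945, Delta 27.642.
Rounding down: Epsilon 2, Theta 2, Alpha 3, Eta 1, Delta 27 (total 35).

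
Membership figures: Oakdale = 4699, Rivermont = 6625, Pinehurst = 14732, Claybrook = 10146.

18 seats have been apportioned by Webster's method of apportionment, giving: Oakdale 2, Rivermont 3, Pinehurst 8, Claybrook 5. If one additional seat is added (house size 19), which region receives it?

Priority for the next seat is population ÷ (current seats + 0.5).
Priorities: Oakdale 1879.600, Rivermont 1892.857, Pinehurst 1733.176, Claybrook 1844.727.
Highest priority: Rivermont.

Rivermont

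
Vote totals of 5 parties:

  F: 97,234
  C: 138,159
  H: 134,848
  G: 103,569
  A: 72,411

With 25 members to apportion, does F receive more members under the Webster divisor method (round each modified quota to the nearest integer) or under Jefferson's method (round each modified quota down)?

Webster

Webster: F 5, C 6, H 6, G 5, A 3.
Jefferson: F 4, C 7, H 6, G 5, A 3.
F gets 5 under Webster and 4 under Jefferson.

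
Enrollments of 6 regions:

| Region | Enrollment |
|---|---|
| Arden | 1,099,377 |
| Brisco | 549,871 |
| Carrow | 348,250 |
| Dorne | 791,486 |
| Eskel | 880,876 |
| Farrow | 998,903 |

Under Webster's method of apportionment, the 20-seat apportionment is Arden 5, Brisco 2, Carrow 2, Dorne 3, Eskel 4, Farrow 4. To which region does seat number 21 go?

Priority for the next seat is population ÷ (current seats + 0.5).
Priorities: Arden 199886.727, Brisco 219948.400, Carrow 139300.000, Dorne 226138.857, Eskel 195750.222, Farrow 221978.444.
Highest priority: Dorne.

Dorne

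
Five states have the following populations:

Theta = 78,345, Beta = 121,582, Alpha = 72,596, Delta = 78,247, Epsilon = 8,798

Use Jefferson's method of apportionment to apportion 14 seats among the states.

Theta 3; Beta 5; Alpha 3; Delta 3; Epsilon 0

Standard divisor 359568/14 ≈ 25683.429; standard quotas: Theta 3.050, Beta 4.734, Alpha 2.827, Delta 3.047, Epsilon 0.343.
Rounding down gives 3, 4, 2, 3, 0 = 12 seats, so the divisor must be adjusted.
With modified divisor 22200: modified quotas Theta 3.529, Beta 5.477, Alpha 3.270, Delta 3.525, Epsilon 0.396.
Rounding down: Theta 3, Beta 5, Alpha 3, Delta 3, Epsilon 0 (total 14).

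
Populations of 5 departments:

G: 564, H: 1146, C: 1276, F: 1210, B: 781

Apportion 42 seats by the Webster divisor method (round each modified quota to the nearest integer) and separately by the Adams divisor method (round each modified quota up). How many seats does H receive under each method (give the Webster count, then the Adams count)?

Webster: G 5, H 10, C 11, F 10, B 6.
Adams: G 5, H 9, C 11, F 10, B 7.
H gets 10 under Webster and 9 under Adams.

10 and 9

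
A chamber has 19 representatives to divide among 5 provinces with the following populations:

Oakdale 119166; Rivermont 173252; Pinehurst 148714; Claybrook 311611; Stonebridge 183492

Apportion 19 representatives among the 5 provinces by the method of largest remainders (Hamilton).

Oakdale: 2, Rivermont: 4, Pinehurst: 3, Claybrook: 6, Stonebridge: 4

The standard divisor is 936235/19 ≈ 49275.526.
Standard quotas: Oakdale 2.4184, Rivermont 3.5160, Pinehurst 3.0180, Claybrook 6.3238, Stonebridge 3.7238.
Lower quotas: Oakdale 2, Rivermont 3, Pinehurst 3, Claybrook 6, Stonebridge 3 (sum 17, leaving 2 seats).
Remainders in descending order: Stonebridge 0.7238, Rivermont 0.5160, Oakdale 0.4184, Claybrook 0.3238, Pinehurst 0.0180.
Largest remainders: Stonebridge, Rivermont receive the extra seats.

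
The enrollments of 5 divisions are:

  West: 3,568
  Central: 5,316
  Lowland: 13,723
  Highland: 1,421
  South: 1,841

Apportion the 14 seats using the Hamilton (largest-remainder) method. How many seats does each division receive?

West: 2, Central: 3, Lowland: 7, Highland: 1, South: 1

Total 25869; standard divisor 25869/14 ≈ 1847.786.
Standard quotas: West 1.9310, Central 2.8770, Lowland 7.4267, Highland 0.7690, South 0.9963.
Lower quotas: West 1, Central 2, Lowland 7, Highland 0, South 0 (sum 10, leaving 4 seats).
Remainders in descending order: South 0.9963, West 0.9310, Central 0.8770, Highland 0.7690, Lowland 0.4267.
Largest remainders: South, West, Central, Highland receive the extra seats.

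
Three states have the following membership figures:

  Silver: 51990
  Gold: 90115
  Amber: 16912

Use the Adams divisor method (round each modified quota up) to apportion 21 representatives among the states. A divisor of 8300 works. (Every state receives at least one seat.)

Silver=7; Gold=11; Amber=3

With modified divisor 8300: modified quotas Silver 6.264, Gold 10.857, Amber 2.038.
Rounding up: Silver 7, Gold 11, Amber 3 (total 21).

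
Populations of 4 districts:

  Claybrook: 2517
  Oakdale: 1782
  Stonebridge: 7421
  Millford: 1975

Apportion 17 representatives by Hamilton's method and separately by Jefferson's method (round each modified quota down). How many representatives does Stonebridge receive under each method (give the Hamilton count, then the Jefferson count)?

Hamilton: Claybrook 3, Oakdale 2, Stonebridge 9, Millford 3.
Jefferson: Claybrook 3, Oakdale 2, Stonebridge 10, Millford 2.
Stonebridge gets 9 under Hamilton and 10 under Jefferson.

9 and 10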